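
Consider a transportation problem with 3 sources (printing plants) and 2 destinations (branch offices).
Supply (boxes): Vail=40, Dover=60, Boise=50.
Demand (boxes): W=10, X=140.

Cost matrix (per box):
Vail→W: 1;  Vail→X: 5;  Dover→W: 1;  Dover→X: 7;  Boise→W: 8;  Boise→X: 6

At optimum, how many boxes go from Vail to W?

The minimum-cost plan:
  Vail–X: 40 boxes
  Dover–W: 10 boxes
  Dover–X: 50 boxes
  Boise–X: 50 boxes
Total cost = 860.
The route Vail→W is not used.

0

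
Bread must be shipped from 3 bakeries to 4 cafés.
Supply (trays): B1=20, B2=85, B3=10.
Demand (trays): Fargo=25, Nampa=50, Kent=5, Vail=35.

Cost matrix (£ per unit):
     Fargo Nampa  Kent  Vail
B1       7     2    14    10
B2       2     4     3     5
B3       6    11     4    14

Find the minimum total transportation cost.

425

A cheapest plan:
  B1 to Nampa: 20 × £2 = £40
  B2 to Fargo: 20 × £2 = £40
  B2 to Nampa: 30 × £4 = £120
  B2 to Vail: 35 × £5 = £175
  B3 to Fargo: 5 × £6 = £30
  B3 to Kent: 5 × £4 = £20
Total = 40 + 40 + 120 + 175 + 30 + 20 = £425.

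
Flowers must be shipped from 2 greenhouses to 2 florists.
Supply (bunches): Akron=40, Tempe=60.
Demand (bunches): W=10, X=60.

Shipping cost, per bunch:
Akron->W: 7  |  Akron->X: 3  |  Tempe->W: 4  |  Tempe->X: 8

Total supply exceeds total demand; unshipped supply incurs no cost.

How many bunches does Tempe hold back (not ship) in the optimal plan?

An optimal plan:
  Akron->X: 40 × 3 = 120
  Tempe->W: 10 × 4 = 40
  Tempe->X: 20 × 8 = 160
Total cost = 320.
Tempe ships 30 of its 60, leaving 30.

30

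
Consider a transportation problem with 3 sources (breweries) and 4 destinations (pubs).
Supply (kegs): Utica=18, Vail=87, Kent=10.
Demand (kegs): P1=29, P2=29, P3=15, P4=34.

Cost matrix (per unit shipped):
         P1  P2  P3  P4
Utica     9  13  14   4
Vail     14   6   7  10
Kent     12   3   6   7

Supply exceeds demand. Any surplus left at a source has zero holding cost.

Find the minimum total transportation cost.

887

An optimal shipping plan:
  Utica to P4: 18 × 4 = 72
  Vail to P1: 29 × 14 = 406
  Vail to P2: 29 × 6 = 174
  Vail to P3: 15 × 7 = 105
  Vail to P4: 6 × 10 = 60
  Kent to P4: 10 × 7 = 70
Total = 72 + 406 + 174 + 105 + 60 + 70 = 887.
(Supply check: Utica ships 18; Vail ships 79; Kent ships 10.)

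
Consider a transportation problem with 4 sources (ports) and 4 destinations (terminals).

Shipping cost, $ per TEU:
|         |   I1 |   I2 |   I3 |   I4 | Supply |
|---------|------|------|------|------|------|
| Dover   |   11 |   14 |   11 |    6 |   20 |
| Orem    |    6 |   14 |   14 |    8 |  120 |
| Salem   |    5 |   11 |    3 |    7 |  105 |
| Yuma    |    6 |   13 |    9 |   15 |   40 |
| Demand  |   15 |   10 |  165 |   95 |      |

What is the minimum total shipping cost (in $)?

1885

A cheapest plan:
  Dover–I3: 20 TEU
  Orem–I1: 15 TEU
  Orem–I2: 10 TEU
  Orem–I4: 95 TEU
  Salem–I3: 105 TEU
  Yuma–I3: 40 TEU
Total cost = $1885.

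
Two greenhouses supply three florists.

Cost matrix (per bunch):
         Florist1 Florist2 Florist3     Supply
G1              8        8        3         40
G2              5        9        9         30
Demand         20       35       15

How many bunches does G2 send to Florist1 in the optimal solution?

20

Optimal shipments:
  G1–Florist2: 25 × 8 = 200
  G1–Florist3: 15 × 3 = 45
  G2–Florist1: 20 × 5 = 100
  G2–Florist2: 10 × 9 = 90
Total cost = 435.
So G2→Florist1 carries 20 bunches.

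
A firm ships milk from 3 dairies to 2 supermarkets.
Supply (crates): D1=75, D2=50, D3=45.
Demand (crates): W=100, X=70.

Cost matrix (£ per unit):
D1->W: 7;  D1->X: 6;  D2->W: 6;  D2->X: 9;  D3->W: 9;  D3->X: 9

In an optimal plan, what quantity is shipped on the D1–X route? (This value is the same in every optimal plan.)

70

Optimal shipments:
  D1 to W: 5 × £7 = £35
  D1 to X: 70 × £6 = £420
  D2 to W: 50 × £6 = £300
  D3 to W: 45 × £9 = £405
Total cost = £1160.
So D1→X carries 70 crates.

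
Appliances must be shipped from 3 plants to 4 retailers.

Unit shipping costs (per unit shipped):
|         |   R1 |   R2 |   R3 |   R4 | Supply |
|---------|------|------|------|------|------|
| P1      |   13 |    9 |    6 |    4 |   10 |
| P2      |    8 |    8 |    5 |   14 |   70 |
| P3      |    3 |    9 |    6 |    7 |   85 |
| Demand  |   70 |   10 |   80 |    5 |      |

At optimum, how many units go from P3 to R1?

The minimum-cost plan:
  P1 to R2: 5 × 9 = 45
  P1 to R4: 5 × 4 = 20
  P2 to R2: 5 × 8 = 40
  P2 to R3: 65 × 5 = 325
  P3 to R1: 70 × 3 = 210
  P3 to R3: 15 × 6 = 90
Total cost = 730.
So P3→R1 carries 70 units.

70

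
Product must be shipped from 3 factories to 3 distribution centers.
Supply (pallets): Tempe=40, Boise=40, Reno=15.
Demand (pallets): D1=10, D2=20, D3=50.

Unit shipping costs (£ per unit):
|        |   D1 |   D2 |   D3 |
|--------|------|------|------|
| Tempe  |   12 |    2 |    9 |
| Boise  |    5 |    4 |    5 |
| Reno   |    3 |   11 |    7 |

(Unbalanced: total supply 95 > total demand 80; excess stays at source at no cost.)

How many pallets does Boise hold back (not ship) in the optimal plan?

An optimal plan:
  Tempe->D2: 20 × £2 = £40
  Tempe->D3: 5 × £9 = £45
  Boise->D3: 40 × £5 = £200
  Reno->D1: 10 × £3 = £30
  Reno->D3: 5 × £7 = £35
Total cost = £350.
Boise ships 40 of its 40, leaving 0.

0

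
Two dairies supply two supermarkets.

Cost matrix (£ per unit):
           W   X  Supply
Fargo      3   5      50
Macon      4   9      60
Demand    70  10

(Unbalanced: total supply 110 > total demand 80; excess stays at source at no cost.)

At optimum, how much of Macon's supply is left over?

30

An optimal plan:
  Fargo->W: 40 crates
  Fargo->X: 10 crates
  Macon->W: 30 crates
Total cost = £290.
Macon ships 30 of its 60, leaving 30.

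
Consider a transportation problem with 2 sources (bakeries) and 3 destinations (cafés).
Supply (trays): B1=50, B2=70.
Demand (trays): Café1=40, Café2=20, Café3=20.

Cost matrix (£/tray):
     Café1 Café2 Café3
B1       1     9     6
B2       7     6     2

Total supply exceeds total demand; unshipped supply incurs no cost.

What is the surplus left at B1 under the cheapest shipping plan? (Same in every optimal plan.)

Minimum-cost shipments:
  B1 to Café1: 40 × £1 = £40
  B2 to Café2: 20 × £6 = £120
  B2 to Café3: 20 × £2 = £40
Total cost = £200.
B1 ships 40 of its 50, leaving 10.

10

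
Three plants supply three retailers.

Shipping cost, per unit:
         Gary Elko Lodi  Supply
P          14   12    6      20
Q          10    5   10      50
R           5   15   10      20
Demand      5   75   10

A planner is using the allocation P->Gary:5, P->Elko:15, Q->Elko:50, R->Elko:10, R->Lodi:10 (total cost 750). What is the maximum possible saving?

Current plan cost = 5·14 + 15·12 + 50·5 + 10·15 + 10·10 = 750.
Optimal plan:
  P→Elko: 10 × 12 = 120
  P→Lodi: 10 × 6 = 60
  Q→Elko: 50 × 5 = 250
  R→Gary: 5 × 5 = 25
  R→Elko: 15 × 15 = 225
Optimal cost = 680.
Saving = 750 − 680 = 70.

70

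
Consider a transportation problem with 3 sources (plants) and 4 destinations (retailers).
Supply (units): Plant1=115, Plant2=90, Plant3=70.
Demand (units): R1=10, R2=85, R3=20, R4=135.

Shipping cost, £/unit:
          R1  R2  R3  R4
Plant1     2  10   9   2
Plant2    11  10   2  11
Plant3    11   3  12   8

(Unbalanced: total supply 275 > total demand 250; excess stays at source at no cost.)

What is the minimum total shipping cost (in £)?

A cheapest plan:
  Plant1->R4: 115 × £2 = £230
  Plant2->R1: 10 × £11 = £110
  Plant2->R2: 15 × £10 = £150
  Plant2->R3: 20 × £2 = £40
  Plant2->R4: 20 × £11 = £220
  Plant3->R2: 70 × £3 = £210
Total = 230 + 110 + 150 + 40 + 220 + 210 = £960.

960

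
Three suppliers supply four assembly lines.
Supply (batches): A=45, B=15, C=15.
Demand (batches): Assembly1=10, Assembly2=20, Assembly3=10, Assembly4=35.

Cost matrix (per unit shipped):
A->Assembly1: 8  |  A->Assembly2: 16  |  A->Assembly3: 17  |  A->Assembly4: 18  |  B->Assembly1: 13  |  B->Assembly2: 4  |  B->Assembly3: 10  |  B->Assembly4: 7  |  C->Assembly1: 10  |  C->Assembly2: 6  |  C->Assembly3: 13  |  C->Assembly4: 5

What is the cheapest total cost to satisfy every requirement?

825

One minimum-cost allocation:
  A–Assembly1: 10 × 8 = 80
  A–Assembly2: 5 × 16 = 80
  A–Assembly3: 10 × 17 = 170
  A–Assembly4: 20 × 18 = 360
  B–Assembly2: 15 × 4 = 60
  C–Assembly4: 15 × 5 = 75
Total = 80 + 80 + 170 + 360 + 60 + 75 = 825.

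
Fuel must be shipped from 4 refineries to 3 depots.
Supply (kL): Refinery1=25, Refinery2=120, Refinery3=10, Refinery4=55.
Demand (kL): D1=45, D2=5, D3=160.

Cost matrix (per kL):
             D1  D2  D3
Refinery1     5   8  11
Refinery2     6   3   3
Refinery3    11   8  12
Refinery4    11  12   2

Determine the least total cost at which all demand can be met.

735

One minimum-cost allocation:
  Refinery1->D1: 25 × 5 = 125
  Refinery2->D1: 10 × 6 = 60
  Refinery2->D2: 5 × 3 = 15
  Refinery2->D3: 105 × 3 = 315
  Refinery3->D1: 10 × 11 = 110
  Refinery4->D3: 55 × 2 = 110
Total = 125 + 60 + 15 + 315 + 110 + 110 = 735.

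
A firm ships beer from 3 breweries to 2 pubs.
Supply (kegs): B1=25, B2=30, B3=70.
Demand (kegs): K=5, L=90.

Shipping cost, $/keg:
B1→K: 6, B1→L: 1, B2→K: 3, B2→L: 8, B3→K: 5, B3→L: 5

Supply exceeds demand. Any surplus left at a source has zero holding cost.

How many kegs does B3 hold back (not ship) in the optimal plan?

5

An optimal plan:
  B1–L: 25 × $1 = $25
  B2–K: 5 × $3 = $15
  B3–L: 65 × $5 = $325
Total cost = $365.
B3 ships 65 of its 70, leaving 5.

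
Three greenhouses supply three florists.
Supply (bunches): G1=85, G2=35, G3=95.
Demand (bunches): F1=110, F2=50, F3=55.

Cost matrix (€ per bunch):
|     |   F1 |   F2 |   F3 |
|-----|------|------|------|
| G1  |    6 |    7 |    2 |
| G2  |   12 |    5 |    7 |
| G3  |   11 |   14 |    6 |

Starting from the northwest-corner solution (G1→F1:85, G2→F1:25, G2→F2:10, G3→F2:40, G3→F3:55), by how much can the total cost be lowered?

280

Current plan cost = 85·6 + 25·12 + 10·5 + 40·14 + 55·6 = €1750.
Optimal plan:
  G1→F1: 70 × €6 = €420
  G1→F2: 15 × €7 = €105
  G2→F2: 35 × €5 = €175
  G3→F1: 40 × €11 = €440
  G3→F3: 55 × €6 = €330
Optimal cost = €1470.
Saving = 1750 − 1470 = €280.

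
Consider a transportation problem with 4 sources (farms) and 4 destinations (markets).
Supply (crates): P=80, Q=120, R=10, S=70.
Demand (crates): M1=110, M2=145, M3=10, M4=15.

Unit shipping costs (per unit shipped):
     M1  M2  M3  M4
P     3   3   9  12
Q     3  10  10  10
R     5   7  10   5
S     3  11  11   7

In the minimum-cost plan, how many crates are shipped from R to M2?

10

Optimal shipments:
  P→M2: 80 crates
  Q→M1: 55 crates
  Q→M2: 55 crates
  Q→M3: 10 crates
  R→M2: 10 crates
  S→M1: 55 crates
  S→M4: 15 crates
Total cost = 1395.
So R→M2 carries 10 crates.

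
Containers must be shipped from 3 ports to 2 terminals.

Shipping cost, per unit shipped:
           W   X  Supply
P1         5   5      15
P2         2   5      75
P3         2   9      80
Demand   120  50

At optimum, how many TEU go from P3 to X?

Solving gives:
  P1–X: 15 × 5 = 75
  P2–W: 40 × 2 = 80
  P2–X: 35 × 5 = 175
  P3–W: 80 × 2 = 160
Total cost = 490.
The route P3→X is not used.

0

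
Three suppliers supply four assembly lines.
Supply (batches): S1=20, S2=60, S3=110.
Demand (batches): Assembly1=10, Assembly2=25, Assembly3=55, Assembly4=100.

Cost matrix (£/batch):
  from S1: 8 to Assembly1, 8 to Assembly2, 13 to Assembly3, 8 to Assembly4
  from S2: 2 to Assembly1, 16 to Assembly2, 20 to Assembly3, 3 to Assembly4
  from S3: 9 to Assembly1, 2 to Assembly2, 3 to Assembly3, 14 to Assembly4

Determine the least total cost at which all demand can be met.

925

An optimal shipping plan:
  S1–Assembly4: 20 batches
  S2–Assembly4: 60 batches
  S3–Assembly1: 10 batches
  S3–Assembly2: 25 batches
  S3–Assembly3: 55 batches
  S3–Assembly4: 20 batches
Total cost = £925.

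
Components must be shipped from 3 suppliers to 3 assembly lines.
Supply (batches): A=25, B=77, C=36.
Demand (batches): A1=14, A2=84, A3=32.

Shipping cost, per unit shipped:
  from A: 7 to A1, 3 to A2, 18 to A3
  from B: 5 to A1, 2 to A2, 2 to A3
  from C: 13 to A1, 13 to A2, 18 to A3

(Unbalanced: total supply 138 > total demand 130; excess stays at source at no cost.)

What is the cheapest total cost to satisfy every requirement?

Optimal allocation:
  A–A2: 25 × 3 = 75
  B–A2: 45 × 2 = 90
  B–A3: 32 × 2 = 64
  C–A1: 14 × 13 = 182
  C–A2: 14 × 13 = 182
Total = 75 + 90 + 64 + 182 + 182 = 593.
(Supply check: A ships 25; B ships 77; C ships 28.)

593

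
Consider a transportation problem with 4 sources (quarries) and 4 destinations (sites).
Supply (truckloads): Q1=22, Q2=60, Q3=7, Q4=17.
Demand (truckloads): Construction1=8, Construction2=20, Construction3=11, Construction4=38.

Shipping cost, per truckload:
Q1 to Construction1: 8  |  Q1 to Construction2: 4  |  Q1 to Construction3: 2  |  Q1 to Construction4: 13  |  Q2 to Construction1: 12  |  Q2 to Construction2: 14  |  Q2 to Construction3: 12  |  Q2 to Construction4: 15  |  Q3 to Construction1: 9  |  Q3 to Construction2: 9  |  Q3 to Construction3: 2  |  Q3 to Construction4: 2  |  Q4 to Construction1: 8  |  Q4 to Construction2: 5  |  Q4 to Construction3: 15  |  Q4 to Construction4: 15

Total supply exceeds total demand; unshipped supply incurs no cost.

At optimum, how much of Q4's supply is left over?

An optimal plan:
  Q1 to Construction2: 11 truckloads
  Q1 to Construction3: 11 truckloads
  Q2 to Construction4: 31 truckloads
  Q3 to Construction4: 7 truckloads
  Q4 to Construction1: 8 truckloads
  Q4 to Construction2: 9 truckloads
Total cost = 654.
Q4 ships 17 of its 17, leaving 0.

0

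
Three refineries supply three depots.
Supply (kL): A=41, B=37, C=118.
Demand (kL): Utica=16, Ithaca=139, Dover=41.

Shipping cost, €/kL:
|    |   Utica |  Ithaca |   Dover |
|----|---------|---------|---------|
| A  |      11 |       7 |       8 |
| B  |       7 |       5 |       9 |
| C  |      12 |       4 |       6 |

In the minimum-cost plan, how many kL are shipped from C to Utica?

Solving gives:
  A–Dover: 41 × €8 = €328
  B–Utica: 16 × €7 = €112
  B–Ithaca: 21 × €5 = €105
  C–Ithaca: 118 × €4 = €472
Total cost = €1017.
The route C→Utica is not used.

0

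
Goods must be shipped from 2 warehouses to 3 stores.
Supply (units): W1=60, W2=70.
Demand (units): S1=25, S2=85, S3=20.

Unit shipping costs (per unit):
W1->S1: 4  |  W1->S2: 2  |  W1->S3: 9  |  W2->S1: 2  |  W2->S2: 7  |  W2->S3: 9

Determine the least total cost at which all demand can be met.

An optimal shipping plan:
  W1–S2: 60 units
  W2–S1: 25 units
  W2–S2: 25 units
  W2–S3: 20 units
Total cost = 525.

525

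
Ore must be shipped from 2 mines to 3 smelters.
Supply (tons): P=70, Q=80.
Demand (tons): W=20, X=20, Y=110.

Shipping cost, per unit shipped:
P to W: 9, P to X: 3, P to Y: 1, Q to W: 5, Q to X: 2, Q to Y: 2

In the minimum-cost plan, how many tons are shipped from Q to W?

The minimum-cost plan:
  P→Y: 70 × 1 = 70
  Q→W: 20 × 5 = 100
  Q→X: 20 × 2 = 40
  Q→Y: 40 × 2 = 80
Total cost = 290.
So Q→W carries 20 tons.

20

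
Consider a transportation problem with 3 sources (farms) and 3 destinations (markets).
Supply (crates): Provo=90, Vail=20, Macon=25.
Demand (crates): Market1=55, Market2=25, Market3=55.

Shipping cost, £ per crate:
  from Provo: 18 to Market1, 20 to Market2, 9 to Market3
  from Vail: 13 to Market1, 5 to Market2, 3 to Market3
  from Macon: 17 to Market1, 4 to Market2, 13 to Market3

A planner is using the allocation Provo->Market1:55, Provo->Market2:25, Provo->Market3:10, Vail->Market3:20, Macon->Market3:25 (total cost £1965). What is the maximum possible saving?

500

Current plan cost = 55·18 + 25·20 + 10·9 + 20·3 + 25·13 = £1965.
Optimal plan:
  Provo–Market1: 55 crates
  Provo–Market3: 35 crates
  Vail–Market3: 20 crates
  Macon–Market2: 25 crates
Optimal cost = £1465.
Saving = 1965 − 1465 = £500.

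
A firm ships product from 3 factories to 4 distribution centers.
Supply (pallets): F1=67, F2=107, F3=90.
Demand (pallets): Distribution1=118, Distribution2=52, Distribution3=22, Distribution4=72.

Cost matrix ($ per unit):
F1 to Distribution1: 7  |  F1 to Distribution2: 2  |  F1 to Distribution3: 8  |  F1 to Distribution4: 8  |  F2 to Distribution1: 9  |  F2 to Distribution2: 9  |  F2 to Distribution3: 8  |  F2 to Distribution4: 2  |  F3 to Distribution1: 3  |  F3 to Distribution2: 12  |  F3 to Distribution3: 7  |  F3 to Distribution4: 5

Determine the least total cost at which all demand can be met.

916

A cheapest plan:
  F1→Distribution1: 15 pallets
  F1→Distribution2: 52 pallets
  F2→Distribution1: 13 pallets
  F2→Distribution3: 22 pallets
  F2→Distribution4: 72 pallets
  F3→Distribution1: 90 pallets
Total cost = $916.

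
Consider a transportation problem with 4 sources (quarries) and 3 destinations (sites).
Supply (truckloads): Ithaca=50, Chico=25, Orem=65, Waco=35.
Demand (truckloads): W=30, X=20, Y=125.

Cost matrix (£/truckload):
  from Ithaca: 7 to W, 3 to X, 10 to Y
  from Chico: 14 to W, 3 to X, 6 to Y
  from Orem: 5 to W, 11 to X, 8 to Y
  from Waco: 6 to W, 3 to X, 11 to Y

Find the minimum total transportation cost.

1260

A cheapest plan:
  Ithaca->X: 15 × £3 = £45
  Ithaca->Y: 35 × £10 = £350
  Chico->Y: 25 × £6 = £150
  Orem->Y: 65 × £8 = £520
  Waco->W: 30 × £6 = £180
  Waco->X: 5 × £3 = £15
Total = 45 + 350 + 150 + 520 + 180 + 15 = £1260.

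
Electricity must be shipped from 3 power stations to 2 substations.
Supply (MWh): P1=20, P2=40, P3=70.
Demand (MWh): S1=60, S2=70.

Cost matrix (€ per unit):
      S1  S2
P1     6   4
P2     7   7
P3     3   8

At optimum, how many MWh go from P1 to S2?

20

Solving gives:
  P1 to S2: 20 × €4 = €80
  P2 to S2: 40 × €7 = €280
  P3 to S1: 60 × €3 = €180
  P3 to S2: 10 × €8 = €80
Total cost = €620.
So P1→S2 carries 20 MWh.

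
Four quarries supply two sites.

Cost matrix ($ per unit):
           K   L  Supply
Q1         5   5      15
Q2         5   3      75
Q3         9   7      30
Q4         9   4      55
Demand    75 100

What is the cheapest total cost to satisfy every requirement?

850

Optimal allocation:
  Q1 to K: 15 truckloads
  Q2 to K: 60 truckloads
  Q2 to L: 15 truckloads
  Q3 to L: 30 truckloads
  Q4 to L: 55 truckloads
Total cost = $850.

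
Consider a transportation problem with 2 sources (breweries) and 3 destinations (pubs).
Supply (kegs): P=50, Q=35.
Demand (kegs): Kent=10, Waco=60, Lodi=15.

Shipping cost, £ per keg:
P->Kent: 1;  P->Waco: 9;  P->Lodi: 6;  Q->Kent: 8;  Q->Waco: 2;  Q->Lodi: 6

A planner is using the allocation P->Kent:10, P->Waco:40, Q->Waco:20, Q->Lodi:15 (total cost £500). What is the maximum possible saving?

105

Current plan cost = 10·1 + 40·9 + 20·2 + 15·6 = £500.
Optimal plan:
  P→Kent: 10 × £1 = £10
  P→Waco: 25 × £9 = £225
  P→Lodi: 15 × £6 = £90
  Q→Waco: 35 × £2 = £70
Optimal cost = £395.
Saving = 500 − 395 = £105.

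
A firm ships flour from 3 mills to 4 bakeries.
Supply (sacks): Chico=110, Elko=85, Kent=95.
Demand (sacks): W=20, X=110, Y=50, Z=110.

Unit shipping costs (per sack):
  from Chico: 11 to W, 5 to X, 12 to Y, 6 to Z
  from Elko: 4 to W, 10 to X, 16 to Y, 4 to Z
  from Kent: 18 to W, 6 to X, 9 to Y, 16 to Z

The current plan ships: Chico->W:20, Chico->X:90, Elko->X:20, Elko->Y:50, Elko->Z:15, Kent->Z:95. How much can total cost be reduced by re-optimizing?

Current plan cost = 20·11 + 90·5 + 20·10 + 50·16 + 15·4 + 95·16 = 3250.
Optimal plan:
  Chico->X: 65 × 5 = 325
  Chico->Z: 45 × 6 = 270
  Elko->W: 20 × 4 = 80
  Elko->Z: 65 × 4 = 260
  Kent->X: 45 × 6 = 270
  Kent->Y: 50 × 9 = 450
Optimal cost = 1655.
Saving = 3250 − 1655 = 1595.

1595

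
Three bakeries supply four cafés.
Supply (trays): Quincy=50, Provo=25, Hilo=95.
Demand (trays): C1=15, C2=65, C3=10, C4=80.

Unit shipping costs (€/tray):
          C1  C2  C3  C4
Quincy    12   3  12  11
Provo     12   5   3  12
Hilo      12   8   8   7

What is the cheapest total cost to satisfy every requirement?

Optimal allocation:
  Quincy–C2: 50 × €3 = €150
  Provo–C2: 15 × €5 = €75
  Provo–C3: 10 × €3 = €30
  Hilo–C1: 15 × €12 = €180
  Hilo–C4: 80 × €7 = €560
Total = 150 + 75 + 30 + 180 + 560 = €995.

995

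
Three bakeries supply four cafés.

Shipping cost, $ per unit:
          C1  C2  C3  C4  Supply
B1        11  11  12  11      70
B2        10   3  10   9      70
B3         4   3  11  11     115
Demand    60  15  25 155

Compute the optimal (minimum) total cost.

2125

Optimal allocation:
  B1->C4: 70 trays
  B2->C4: 70 trays
  B3->C1: 60 trays
  B3->C2: 15 trays
  B3->C3: 25 trays
  B3->C4: 15 trays
Total cost = $2125.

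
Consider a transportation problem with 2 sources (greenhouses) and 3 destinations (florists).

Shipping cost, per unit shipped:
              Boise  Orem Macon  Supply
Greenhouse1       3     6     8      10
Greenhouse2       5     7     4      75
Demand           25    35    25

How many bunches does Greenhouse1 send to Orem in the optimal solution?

0

Solving gives:
  Greenhouse1 to Boise: 10 × 3 = 30
  Greenhouse2 to Boise: 15 × 5 = 75
  Greenhouse2 to Orem: 35 × 7 = 245
  Greenhouse2 to Macon: 25 × 4 = 100
Total cost = 450.
The route Greenhouse1→Orem is not used.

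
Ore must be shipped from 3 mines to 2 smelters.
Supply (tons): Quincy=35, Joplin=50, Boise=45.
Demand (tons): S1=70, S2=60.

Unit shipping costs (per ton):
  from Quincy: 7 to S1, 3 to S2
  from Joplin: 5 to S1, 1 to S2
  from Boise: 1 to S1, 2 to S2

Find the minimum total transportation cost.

One minimum-cost allocation:
  Quincy->S1: 25 × 7 = 175
  Quincy->S2: 10 × 3 = 30
  Joplin->S2: 50 × 1 = 50
  Boise->S1: 45 × 1 = 45
Total = 175 + 30 + 50 + 45 = 300.

300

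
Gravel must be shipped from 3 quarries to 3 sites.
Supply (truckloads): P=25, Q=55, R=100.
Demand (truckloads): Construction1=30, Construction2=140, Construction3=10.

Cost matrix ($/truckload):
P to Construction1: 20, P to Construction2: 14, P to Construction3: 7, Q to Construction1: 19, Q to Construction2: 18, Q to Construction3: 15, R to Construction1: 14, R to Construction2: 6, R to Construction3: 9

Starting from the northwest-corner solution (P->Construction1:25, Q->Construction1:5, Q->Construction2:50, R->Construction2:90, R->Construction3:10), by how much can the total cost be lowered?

Current plan cost = 25·20 + 5·19 + 50·18 + 90·6 + 10·9 = $2125.
Optimal plan:
  P–Construction2: 15 truckloads
  P–Construction3: 10 truckloads
  Q–Construction1: 30 truckloads
  Q–Construction2: 25 truckloads
  R–Construction2: 100 truckloads
Optimal cost = $1900.
Saving = 2125 − 1900 = $225.

225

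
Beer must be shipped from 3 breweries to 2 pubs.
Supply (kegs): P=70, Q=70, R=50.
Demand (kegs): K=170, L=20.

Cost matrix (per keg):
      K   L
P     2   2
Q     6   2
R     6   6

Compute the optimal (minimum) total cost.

780

Optimal allocation:
  P→K: 70 × 2 = 140
  Q→K: 50 × 6 = 300
  Q→L: 20 × 2 = 40
  R→K: 50 × 6 = 300
Total = 140 + 300 + 40 + 300 = 780.
(Supply check: P ships 70; Q ships 70; R ships 50.)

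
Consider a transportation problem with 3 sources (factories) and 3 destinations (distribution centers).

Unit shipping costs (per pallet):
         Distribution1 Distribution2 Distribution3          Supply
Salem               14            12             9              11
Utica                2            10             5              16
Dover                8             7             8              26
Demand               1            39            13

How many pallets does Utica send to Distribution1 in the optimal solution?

The minimum-cost plan:
  Salem->Distribution2: 11 pallets
  Utica->Distribution1: 1 pallets
  Utica->Distribution2: 2 pallets
  Utica->Distribution3: 13 pallets
  Dover->Distribution2: 26 pallets
Total cost = 401.
So Utica→Distribution1 carries 1 pallets.

1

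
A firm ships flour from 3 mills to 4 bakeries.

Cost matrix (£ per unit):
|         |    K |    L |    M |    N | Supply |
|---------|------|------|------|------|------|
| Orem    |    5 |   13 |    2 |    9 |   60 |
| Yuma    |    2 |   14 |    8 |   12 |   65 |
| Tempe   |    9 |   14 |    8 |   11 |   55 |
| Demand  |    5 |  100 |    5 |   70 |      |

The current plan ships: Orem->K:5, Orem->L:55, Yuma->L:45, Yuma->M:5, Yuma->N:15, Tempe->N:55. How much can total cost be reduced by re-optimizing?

115

Current plan cost = 5·5 + 55·13 + 45·14 + 5·8 + 15·12 + 55·11 = £2195.
Optimal plan:
  Orem–M: 5 sacks
  Orem–N: 55 sacks
  Yuma–K: 5 sacks
  Yuma–L: 60 sacks
  Tempe–L: 40 sacks
  Tempe–N: 15 sacks
Optimal cost = £2080.
Saving = 2195 − 2080 = £115.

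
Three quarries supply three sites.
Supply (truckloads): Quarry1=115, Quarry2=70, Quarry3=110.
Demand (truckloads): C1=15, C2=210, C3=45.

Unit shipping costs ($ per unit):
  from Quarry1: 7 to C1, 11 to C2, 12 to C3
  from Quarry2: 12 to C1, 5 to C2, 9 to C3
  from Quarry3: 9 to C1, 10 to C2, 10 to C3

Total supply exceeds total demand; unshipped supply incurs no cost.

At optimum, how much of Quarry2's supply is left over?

Minimum-cost shipments:
  Quarry1->C1: 15 × $7 = $105
  Quarry1->C2: 75 × $11 = $825
  Quarry2->C2: 70 × $5 = $350
  Quarry3->C2: 65 × $10 = $650
  Quarry3->C3: 45 × $10 = $450
Total cost = $2380.
Quarry2 ships 70 of its 70, leaving 0.

0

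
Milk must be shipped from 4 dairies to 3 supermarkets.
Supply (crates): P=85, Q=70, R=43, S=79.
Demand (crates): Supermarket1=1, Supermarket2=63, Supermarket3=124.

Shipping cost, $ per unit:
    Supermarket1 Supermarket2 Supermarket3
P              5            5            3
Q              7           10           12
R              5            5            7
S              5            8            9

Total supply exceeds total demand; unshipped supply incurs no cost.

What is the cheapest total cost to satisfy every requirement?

986

A cheapest plan:
  P→Supermarket3: 85 × $3 = $255
  R→Supermarket2: 43 × $5 = $215
  S→Supermarket1: 1 × $5 = $5
  S→Supermarket2: 20 × $8 = $160
  S→Supermarket3: 39 × $9 = $351
Total = 255 + 215 + 5 + 160 + 351 = $986.
(Supply check: P ships 85; Q ships 0; R ships 43; S ships 60.)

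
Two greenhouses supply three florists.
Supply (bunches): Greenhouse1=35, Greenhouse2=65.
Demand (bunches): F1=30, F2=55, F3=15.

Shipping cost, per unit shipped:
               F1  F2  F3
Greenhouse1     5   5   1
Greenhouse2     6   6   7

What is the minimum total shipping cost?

Optimal allocation:
  Greenhouse1→F2: 20 bunches
  Greenhouse1→F3: 15 bunches
  Greenhouse2→F1: 30 bunches
  Greenhouse2→F2: 35 bunches
Total cost = 505.

505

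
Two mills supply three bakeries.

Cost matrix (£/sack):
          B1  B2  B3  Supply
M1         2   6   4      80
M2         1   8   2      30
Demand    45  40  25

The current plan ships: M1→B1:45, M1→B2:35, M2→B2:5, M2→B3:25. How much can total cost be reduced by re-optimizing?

15

Current plan cost = 45·2 + 35·6 + 5·8 + 25·2 = £390.
Optimal plan:
  M1→B1: 40 × £2 = £80
  M1→B2: 40 × £6 = £240
  M2→B1: 5 × £1 = £5
  M2→B3: 25 × £2 = £50
Optimal cost = £375.
Saving = 390 − 375 = £15.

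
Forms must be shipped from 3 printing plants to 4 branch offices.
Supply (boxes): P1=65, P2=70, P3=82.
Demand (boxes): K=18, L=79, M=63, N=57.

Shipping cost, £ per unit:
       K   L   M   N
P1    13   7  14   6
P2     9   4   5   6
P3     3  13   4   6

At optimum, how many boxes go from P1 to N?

Solving gives:
  P1→L: 9 × £7 = £63
  P1→N: 56 × £6 = £336
  P2→L: 70 × £4 = £280
  P3→K: 18 × £3 = £54
  P3→M: 63 × £4 = £252
  P3→N: 1 × £6 = £6
Total cost = £991.
So P1→N carries 56 boxes.

56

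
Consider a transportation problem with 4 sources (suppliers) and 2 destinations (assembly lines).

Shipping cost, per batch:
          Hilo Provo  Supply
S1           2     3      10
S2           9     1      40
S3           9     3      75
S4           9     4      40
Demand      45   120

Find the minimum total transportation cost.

620

Optimal allocation:
  S1–Hilo: 10 × 2 = 20
  S2–Provo: 40 × 1 = 40
  S3–Provo: 75 × 3 = 225
  S4–Hilo: 35 × 9 = 315
  S4–Provo: 5 × 4 = 20
Total = 20 + 40 + 225 + 315 + 20 = 620.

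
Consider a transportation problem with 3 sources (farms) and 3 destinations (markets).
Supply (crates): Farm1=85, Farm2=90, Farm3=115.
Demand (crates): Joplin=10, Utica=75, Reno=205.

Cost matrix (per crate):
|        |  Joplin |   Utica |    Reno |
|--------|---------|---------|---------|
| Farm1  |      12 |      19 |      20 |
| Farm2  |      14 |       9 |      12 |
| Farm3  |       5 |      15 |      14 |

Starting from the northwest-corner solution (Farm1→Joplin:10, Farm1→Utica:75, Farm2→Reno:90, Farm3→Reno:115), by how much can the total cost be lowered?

Current plan cost = 10·12 + 75·19 + 90·12 + 115·14 = 4235.
Optimal plan:
  Farm1–Reno: 85 × 20 = 1700
  Farm2–Utica: 75 × 9 = 675
  Farm2–Reno: 15 × 12 = 180
  Farm3–Joplin: 10 × 5 = 50
  Farm3–Reno: 105 × 14 = 1470
Optimal cost = 4075.
Saving = 4235 − 4075 = 160.

160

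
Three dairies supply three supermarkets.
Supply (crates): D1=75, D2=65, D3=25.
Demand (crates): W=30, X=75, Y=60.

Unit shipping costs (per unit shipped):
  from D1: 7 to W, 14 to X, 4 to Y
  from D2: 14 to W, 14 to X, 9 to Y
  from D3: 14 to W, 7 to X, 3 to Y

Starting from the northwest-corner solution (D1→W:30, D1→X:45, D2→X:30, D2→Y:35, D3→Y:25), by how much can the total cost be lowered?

Current plan cost = 30·7 + 45·14 + 30·14 + 35·9 + 25·3 = 1650.
Optimal plan:
  D1→W: 30 crates
  D1→Y: 45 crates
  D2→X: 50 crates
  D2→Y: 15 crates
  D3→X: 25 crates
Optimal cost = 1400.
Saving = 1650 − 1400 = 250.

250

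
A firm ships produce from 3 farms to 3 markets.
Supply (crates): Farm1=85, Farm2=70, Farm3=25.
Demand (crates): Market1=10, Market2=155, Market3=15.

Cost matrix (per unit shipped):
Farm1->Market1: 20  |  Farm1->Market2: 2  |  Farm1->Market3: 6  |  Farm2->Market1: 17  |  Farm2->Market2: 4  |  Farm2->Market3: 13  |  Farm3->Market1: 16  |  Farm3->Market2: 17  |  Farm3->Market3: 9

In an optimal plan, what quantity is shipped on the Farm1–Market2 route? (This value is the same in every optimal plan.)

Solving gives:
  Farm1–Market2: 85 × 2 = 170
  Farm2–Market2: 70 × 4 = 280
  Farm3–Market1: 10 × 16 = 160
  Farm3–Market3: 15 × 9 = 135
Total cost = 745.
So Farm1→Market2 carries 85 crates.

85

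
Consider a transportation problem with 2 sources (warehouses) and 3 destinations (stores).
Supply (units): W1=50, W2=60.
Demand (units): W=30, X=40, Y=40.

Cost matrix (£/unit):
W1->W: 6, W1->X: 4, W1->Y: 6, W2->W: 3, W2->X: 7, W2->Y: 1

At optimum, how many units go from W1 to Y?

0

Optimal shipments:
  W1–W: 10 × £6 = £60
  W1–X: 40 × £4 = £160
  W2–W: 20 × £3 = £60
  W2–Y: 40 × £1 = £40
Total cost = £320.
The route W1→Y is not used.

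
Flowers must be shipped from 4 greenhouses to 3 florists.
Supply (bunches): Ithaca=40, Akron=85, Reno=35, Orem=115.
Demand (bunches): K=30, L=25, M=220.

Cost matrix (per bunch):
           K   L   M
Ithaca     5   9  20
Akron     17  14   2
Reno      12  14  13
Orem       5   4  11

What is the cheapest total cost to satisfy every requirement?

2025

A cheapest plan:
  Ithaca–K: 30 × 5 = 150
  Ithaca–L: 10 × 9 = 90
  Akron–M: 85 × 2 = 170
  Reno–M: 35 × 13 = 455
  Orem–L: 15 × 4 = 60
  Orem–M: 100 × 11 = 1100
Total = 150 + 90 + 170 + 455 + 60 + 1100 = 2025.
(Supply check: Ithaca ships 40; Akron ships 85; Reno ships 35; Orem ships 115.)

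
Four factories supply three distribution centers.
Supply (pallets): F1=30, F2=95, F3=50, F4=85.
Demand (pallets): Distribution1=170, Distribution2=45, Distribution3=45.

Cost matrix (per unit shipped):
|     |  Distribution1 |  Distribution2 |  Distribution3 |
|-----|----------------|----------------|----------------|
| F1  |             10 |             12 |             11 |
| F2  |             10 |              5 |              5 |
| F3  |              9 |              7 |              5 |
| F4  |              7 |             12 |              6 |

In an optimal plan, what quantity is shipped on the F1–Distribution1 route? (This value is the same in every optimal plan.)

Optimal shipments:
  F1–Distribution1: 30 × 10 = 300
  F2–Distribution1: 5 × 10 = 50
  F2–Distribution2: 45 × 5 = 225
  F2–Distribution3: 45 × 5 = 225
  F3–Distribution1: 50 × 9 = 450
  F4–Distribution1: 85 × 7 = 595
Total cost = 1845.
So F1→Distribution1 carries 30 pallets.

30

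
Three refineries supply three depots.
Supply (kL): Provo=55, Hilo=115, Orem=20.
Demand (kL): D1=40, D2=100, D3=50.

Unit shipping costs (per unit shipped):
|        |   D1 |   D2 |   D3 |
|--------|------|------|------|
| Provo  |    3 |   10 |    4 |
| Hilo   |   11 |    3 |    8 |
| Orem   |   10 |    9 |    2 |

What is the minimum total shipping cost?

640

An optimal shipping plan:
  Provo–D1: 40 × 3 = 120
  Provo–D3: 15 × 4 = 60
  Hilo–D2: 100 × 3 = 300
  Hilo–D3: 15 × 8 = 120
  Orem–D3: 20 × 2 = 40
Total = 120 + 60 + 300 + 120 + 40 = 640.
(Supply check: Provo ships 55; Hilo ships 115; Orem ships 20.)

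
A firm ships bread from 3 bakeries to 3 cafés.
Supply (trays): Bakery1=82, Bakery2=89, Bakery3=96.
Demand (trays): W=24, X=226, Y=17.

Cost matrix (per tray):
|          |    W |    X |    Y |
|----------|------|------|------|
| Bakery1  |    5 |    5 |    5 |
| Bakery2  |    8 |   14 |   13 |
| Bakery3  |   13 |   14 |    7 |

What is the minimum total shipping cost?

2737

A cheapest plan:
  Bakery1→X: 82 × 5 = 410
  Bakery2→W: 24 × 8 = 192
  Bakery2→X: 65 × 14 = 910
  Bakery3→X: 79 × 14 = 1106
  Bakery3→Y: 17 × 7 = 119
Total = 410 + 192 + 910 + 1106 + 119 = 2737.
(Supply check: Bakery1 ships 82; Bakery2 ships 89; Bakery3 ships 96.)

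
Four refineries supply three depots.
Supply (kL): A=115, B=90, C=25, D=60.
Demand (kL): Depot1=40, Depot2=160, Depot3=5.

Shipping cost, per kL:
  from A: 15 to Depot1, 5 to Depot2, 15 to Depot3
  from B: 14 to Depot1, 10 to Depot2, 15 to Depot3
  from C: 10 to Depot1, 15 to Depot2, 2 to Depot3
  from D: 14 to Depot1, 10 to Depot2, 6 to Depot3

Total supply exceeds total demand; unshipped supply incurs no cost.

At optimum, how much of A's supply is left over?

Minimum-cost shipments:
  A->Depot2: 115 × 5 = 575
  B->Depot1: 15 × 14 = 210
  C->Depot1: 25 × 10 = 250
  D->Depot2: 45 × 10 = 450
  D->Depot3: 5 × 6 = 30
Total cost = 1515.
A ships 115 of its 115, leaving 0.

0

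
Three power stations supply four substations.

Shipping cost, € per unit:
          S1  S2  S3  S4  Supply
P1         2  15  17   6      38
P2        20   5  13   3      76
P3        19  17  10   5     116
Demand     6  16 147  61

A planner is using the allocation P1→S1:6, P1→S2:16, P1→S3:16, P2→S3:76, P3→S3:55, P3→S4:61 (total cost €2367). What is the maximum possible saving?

433

Current plan cost = 6·2 + 16·15 + 16·17 + 76·13 + 55·10 + 61·5 = €2367.
Optimal plan:
  P1–S1: 6 × €2 = €12
  P1–S4: 32 × €6 = €192
  P2–S2: 16 × €5 = €80
  P2–S3: 31 × €13 = €403
  P2–S4: 29 × €3 = €87
  P3–S3: 116 × €10 = €1160
Optimal cost = €1934.
Saving = 2367 − 1934 = €433.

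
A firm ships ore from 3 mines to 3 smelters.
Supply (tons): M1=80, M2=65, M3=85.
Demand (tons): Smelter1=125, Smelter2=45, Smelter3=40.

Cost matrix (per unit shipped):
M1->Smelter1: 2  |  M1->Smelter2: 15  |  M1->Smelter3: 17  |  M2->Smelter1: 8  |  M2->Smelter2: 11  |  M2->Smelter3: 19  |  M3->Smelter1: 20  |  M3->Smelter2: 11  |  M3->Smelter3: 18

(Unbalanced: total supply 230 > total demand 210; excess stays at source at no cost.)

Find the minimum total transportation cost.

1735

An optimal shipping plan:
  M1 to Smelter1: 80 × 2 = 160
  M2 to Smelter1: 45 × 8 = 360
  M2 to Smelter2: 20 × 11 = 220
  M3 to Smelter2: 25 × 11 = 275
  M3 to Smelter3: 40 × 18 = 720
Total = 160 + 360 + 220 + 275 + 720 = 1735.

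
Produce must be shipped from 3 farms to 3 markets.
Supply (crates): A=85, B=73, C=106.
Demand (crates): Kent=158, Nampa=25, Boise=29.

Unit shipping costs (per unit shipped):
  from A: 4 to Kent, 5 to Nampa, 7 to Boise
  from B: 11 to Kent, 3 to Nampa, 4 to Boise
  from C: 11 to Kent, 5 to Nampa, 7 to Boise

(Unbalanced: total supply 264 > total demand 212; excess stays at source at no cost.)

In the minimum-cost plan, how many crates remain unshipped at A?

Minimum-cost shipments:
  A to Kent: 85 × 4 = 340
  B to Kent: 19 × 11 = 209
  B to Nampa: 25 × 3 = 75
  B to Boise: 29 × 4 = 116
  C to Kent: 54 × 11 = 594
Total cost = 1334.
A ships 85 of its 85, leaving 0.

0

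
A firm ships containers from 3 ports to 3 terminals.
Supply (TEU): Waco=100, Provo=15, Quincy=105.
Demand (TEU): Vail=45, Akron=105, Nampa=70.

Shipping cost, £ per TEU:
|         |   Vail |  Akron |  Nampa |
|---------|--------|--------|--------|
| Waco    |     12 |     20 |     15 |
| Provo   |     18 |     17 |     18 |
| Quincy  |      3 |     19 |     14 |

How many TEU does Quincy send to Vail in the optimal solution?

The minimum-cost plan:
  Waco->Akron: 30 × £20 = £600
  Waco->Nampa: 70 × £15 = £1050
  Provo->Akron: 15 × £17 = £255
  Quincy->Vail: 45 × £3 = £135
  Quincy->Akron: 60 × £19 = £1140
Total cost = £3180.
So Quincy→Vail carries 45 TEU.

45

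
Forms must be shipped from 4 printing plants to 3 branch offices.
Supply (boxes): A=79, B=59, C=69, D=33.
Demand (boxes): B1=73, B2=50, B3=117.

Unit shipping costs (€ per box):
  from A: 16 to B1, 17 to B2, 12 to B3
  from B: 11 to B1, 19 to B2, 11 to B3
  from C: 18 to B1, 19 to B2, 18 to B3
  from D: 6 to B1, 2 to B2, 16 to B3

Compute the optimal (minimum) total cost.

A cheapest plan:
  A–B3: 79 × €12 = €948
  B–B1: 21 × €11 = €231
  B–B3: 38 × €11 = €418
  C–B1: 52 × €18 = €936
  C–B2: 17 × €19 = €323
  D–B2: 33 × €2 = €66
Total = 948 + 231 + 418 + 936 + 323 + 66 = €2922.
(Supply check: A ships 79; B ships 59; C ships 69; D ships 33.)

2922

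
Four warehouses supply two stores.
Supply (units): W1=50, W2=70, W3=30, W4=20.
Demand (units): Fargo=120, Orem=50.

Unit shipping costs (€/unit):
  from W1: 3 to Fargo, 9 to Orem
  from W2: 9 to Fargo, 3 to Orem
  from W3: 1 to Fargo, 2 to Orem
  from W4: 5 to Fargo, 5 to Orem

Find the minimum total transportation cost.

610

An optimal shipping plan:
  W1→Fargo: 50 units
  W2→Fargo: 20 units
  W2→Orem: 50 units
  W3→Fargo: 30 units
  W4→Fargo: 20 units
Total cost = €610.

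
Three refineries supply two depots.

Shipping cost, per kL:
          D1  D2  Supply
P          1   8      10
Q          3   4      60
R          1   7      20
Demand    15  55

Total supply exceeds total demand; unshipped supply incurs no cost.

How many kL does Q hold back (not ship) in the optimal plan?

Minimum-cost shipments:
  Q–D2: 55 × 4 = 220
  R–D1: 15 × 1 = 15
Total cost = 235.
Q ships 55 of its 60, leaving 5.

5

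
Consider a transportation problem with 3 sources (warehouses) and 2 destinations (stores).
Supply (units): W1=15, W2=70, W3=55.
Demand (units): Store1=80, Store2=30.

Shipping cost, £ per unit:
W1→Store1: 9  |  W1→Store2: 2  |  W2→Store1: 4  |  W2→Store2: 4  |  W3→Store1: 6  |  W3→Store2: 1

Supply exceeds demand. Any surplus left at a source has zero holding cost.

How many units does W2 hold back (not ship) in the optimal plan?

0

An optimal plan:
  W2->Store1: 70 units
  W3->Store1: 10 units
  W3->Store2: 30 units
Total cost = £370.
W2 ships 70 of its 70, leaving 0.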